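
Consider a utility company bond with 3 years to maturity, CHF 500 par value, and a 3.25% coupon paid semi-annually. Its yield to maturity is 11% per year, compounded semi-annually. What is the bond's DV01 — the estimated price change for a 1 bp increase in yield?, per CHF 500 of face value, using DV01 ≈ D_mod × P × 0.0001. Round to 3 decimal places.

CHF 0.110

Periodic yield y = 0.055.
  t   CF        PV=CF/(1+0.055)^t    t·PV
  1        8.125         7.7014         7.7014
  2        8.125         7.2999        14.5999
  3        8.125         6.9194        20.7581
  4        8.125         6.5586        26.2345
  5        8.125         6.2167        31.0836
  6      508.125       368.5155     2,211.0932
  Σ                    403.2116     2,311.4707
P = 403.2116; D_Mac = 5.73265 half-year periods = 2.86632 yrs; D_mod = 2.71690 yrs.
DV01 ≈ 2.71690 × 403.2116 × 0.0001 = 0.109548.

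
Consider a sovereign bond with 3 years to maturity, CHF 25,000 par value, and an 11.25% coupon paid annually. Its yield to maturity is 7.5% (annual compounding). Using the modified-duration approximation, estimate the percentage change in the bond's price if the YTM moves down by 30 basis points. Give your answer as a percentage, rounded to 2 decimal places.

Periodic yield y = 0.075. Modified duration first:
  t   CF        PV=CF/(1+0.075)^t    t·PV
  1     2,812.50     2,616.2791     2,616.2791
  2     2,812.50     2,433.7480     4,867.4959
  3    27,812.50    22,387.9658    67,163.8975
  Σ                 27,437.9929    74,647.6725
P = 27,437.9929; D_Mac = 2.72060 yrs; D_mod = 2.72060/(1+0.075) = 2.53079 yrs.
ΔP/P ≈ -D_mod · Δy = -2.53079 × (-0.003) = +0.007592 = +0.7592%.

+0.76%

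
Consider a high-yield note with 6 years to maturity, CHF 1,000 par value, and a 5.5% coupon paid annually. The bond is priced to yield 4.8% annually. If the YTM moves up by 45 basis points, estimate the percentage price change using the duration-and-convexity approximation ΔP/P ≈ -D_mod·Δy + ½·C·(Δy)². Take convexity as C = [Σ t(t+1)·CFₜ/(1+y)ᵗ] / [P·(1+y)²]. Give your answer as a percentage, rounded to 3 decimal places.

-2.237%

With y = 0.048:
  t   CF        PV=CF/(1+0.048)^t    t·PV        t(t+1)·PV
  1        55.00        52.4809        52.4809         104.9618
  2        55.00        50.0772       100.1544         300.4633
  3        55.00        47.7836       143.3508         573.4032
  4        55.00        45.5950       182.3801         911.9007
  5        55.00        43.5067       217.5336       1,305.2014
  6     1,055.00       796.3148     4,777.8885      33,445.2198
  Σ                  1,035.7582     5,473.7884      36,641.1501
P = 1,035.7582; D_Mac = 5.28481 yrs; D_mod = 5.04276 yrs; C = 32.20981.
Duration effect: -5.04276 × (+0.0045) = -0.022692
Convexity effect: 0.5 × 32.20981 × (0.0045)² = +0.0003261
ΔP/P ≈ -0.022692 + 0.0003261 = -0.022366 = -2.2366%.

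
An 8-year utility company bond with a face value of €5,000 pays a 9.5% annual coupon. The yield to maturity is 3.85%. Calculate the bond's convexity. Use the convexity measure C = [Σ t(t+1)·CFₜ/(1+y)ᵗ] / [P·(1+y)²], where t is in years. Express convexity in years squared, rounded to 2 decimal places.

With y = 0.0385:
  t   CF        PV=CF/(1+0.0385)^t    t·PV        t(t+1)·PV
  1       475.00       457.3905       457.3905         914.7809
  2       475.00       440.4338       880.8675       2,642.6026
  3       475.00       424.1057     1,272.3171       5,089.2684
  4       475.00       408.3830     1,633.5318       8,167.6591
  5       475.00       393.2431     1,966.2155      11,797.2928
  6       475.00       378.6645     2,271.9871      15,903.9095
  7       475.00       364.6264     2,552.3848      20,419.0781
  8     5,475.00     4,046.9899    32,375.9189     291,383.2701
  Σ                  6,913.8367    43,410.6131     356,317.8615
P = 6,913.8367.
Convexity = Σ t(t+1)·PV / [P·(1+y)²] = 356,317.8615 / (6,913.8367 × 1.078482) = 47.78653.

47.79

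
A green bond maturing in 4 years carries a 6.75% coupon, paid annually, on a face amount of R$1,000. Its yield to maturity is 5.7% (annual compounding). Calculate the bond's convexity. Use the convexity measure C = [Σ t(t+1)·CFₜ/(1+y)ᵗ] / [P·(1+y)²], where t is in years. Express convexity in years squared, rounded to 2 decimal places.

15.78

With y = 0.057:
  t   CF        PV=CF/(1+0.057)^t    t·PV        t(t+1)·PV
  1        67.50        63.8600        63.8600         127.7200
  2        67.50        60.4163       120.8325         362.4975
  3        67.50        57.1582       171.4747         685.8988
  4     1,067.50       855.2005     3,420.8019      17,104.0095
  Σ                  1,036.6349     3,776.9691      18,280.1259
P = 1,036.6349.
Convexity = Σ t(t+1)·PV / [P·(1+y)²] = 18,280.1259 / (1,036.6349 × 1.117249) = 15.78350.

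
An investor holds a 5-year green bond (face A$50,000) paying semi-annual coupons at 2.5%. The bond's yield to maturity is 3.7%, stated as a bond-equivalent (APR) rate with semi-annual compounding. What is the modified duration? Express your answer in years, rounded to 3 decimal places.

4.636 years

Periodic yield y = 0.0185. First find Macaulay duration:
  t   CF        PV=CF/(1+0.0185)^t    t·PV
  1       625.00       613.6475       613.6475
  2       625.00       602.5012     1,205.0025
  3       625.00       591.5574     1,774.6723
  4       625.00       580.8124     2,323.2496
  5       625.00       570.2625     2,851.3127
  6       625.00       559.9043     3,359.4259
  7       625.00       549.7342     3,848.1396
  8       625.00       539.7489     4,317.9910
  9       625.00       529.9449     4,769.5041
  10   50,625.00    42,145.8389   421,458.3891
  Σ                 47,283.9524   446,521.3345
P = 47,283.9524; Macaulay duration = 446,521.3345 / 47,283.9524 = 9.44340 half-year periods = 4.72170 years.
Modified duration = D_Mac / (1 + y) = 4.72170 / 1.0185 = 4.63594 years.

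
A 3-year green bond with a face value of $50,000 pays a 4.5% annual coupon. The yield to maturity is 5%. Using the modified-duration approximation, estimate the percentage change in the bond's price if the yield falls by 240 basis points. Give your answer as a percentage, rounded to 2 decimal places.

+6.56%

Periodic yield y = 0.05. Modified duration first:
  t   CF        PV=CF/(1+0.05)^t    t·PV
  1     2,250.00     2,142.8571     2,142.8571
  2     2,250.00     2,040.8163     4,081.6327
  3    52,250.00    45,135.5145   135,406.5436
  Σ                 49,319.1880   141,631.0334
P = 49,319.1880; D_Mac = 2.87172 yrs; D_mod = 2.87172/(1+0.05) = 2.73497 yrs.
ΔP/P ≈ -D_mod · Δy = -2.73497 × (-0.024) = +0.065639 = +6.5639%.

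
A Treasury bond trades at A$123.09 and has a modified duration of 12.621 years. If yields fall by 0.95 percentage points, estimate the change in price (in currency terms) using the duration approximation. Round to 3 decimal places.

+A$14.758

Duration approximation: ΔP/P ≈ -D_mod · Δy = -12.621 × (-0.0095) = +0.1198995.
ΔP ≈ 123.09 × (+0.1198995) = +14.758429455.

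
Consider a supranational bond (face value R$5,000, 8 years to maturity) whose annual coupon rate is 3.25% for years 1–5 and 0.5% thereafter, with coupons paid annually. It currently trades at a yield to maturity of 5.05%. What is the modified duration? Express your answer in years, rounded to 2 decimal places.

6.78 years

Periodic yield y = 0.0505. First find Macaulay duration:
  t   CF        PV=CF/(1+0.0505)^t    t·PV
  1       162.50       154.6882       154.6882
  2       162.50       147.2520       294.5040
  3       162.50       140.1733       420.5198
  4       162.50       133.4348       533.7392
  5       162.50       127.0203       635.1014
  6        25.00        18.6022       111.6130
  7        25.00        17.7079       123.9555
  8     5,025.00     3,388.1889    27,105.5110
  Σ                  4,127.0676    29,379.6322
P = 4,127.0676; Macaulay duration = 29,379.6322 / 4,127.0676 = 7.11877 years.
Modified duration = D_Mac / (1 + y) = 7.11877 / 1.0505 = 6.77655 years.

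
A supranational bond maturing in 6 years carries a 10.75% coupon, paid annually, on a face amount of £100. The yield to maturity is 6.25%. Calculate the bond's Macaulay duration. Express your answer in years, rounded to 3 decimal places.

Periodic yield y = 0.0625. Discount each cash flow and weight by its year:
  t   CF        PV=CF/(1+0.0625)^t    t·PV
  1        10.75        10.1176        10.1176
  2        10.75         9.5225        19.0450
  3        10.75         8.9623        26.8870
  4        10.75         8.4351        33.7406
  5        10.75         7.9390        39.6948
  6       110.75        76.9786       461.8717
  Σ                    121.9552       591.3568
Price P = Σ PV = 121.9552.
Macaulay duration = Σ(t·PV) / P = 591.3568 / 121.9552 = 4.84897 years.

4.849 years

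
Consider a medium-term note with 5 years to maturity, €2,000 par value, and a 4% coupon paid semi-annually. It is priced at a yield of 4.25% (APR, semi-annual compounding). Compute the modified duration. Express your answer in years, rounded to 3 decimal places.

Periodic yield y = 0.02125. First find Macaulay duration:
  t   CF        PV=CF/(1+0.02125)^t    t·PV
  1        40.00        39.1677        39.1677
  2        40.00        38.3527        76.7054
  3        40.00        37.5547       112.6640
  4        40.00        36.7732       147.0929
  5        40.00        36.0081       180.0403
  6        40.00        35.2588       211.5528
  7        40.00        34.5251       241.6760
  8        40.00        33.8068       270.4540
  9        40.00        33.1033       297.9298
  10    2,040.00     1,653.1394    16,531.3938
  Σ                  1,977.6897    18,108.6766
P = 1,977.6897; Macaulay duration = 18,108.6766 / 1,977.6897 = 9.15648 half-year periods = 4.57824 years.
Modified duration = D_Mac / (1 + y) = 4.57824 / 1.02125 = 4.48298 years.

4.483 years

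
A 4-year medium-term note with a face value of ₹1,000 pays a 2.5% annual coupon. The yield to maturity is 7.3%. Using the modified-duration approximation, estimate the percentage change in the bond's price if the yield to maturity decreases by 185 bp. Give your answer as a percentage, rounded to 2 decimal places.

Periodic yield y = 0.073. Modified duration first:
  t   CF        PV=CF/(1+0.073)^t    t·PV
  1        25.00        23.2992        23.2992
  2        25.00        21.7140        43.4281
  3        25.00        20.2368        60.7103
  4     1,025.00       773.2590     3,093.0360
  Σ                    838.5089     3,220.4735
P = 838.5089; D_Mac = 3.84071 yrs; D_mod = 3.84071/(1+0.073) = 3.57942 yrs.
ΔP/P ≈ -D_mod · Δy = -3.57942 × (-0.0185) = +0.066219 = +6.6219%.

+6.62%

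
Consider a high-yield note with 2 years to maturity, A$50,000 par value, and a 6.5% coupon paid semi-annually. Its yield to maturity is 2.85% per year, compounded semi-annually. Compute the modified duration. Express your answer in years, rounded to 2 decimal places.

Periodic yield y = 0.01425. First find Macaulay duration:
  t   CF        PV=CF/(1+0.01425)^t    t·PV
  1     1,625.00     1,602.1691     1,602.1691
  2     1,625.00     1,579.6590     3,159.3179
  3     1,625.00     1,557.4651     4,672.3952
  4    51,625.00    48,784.2912   195,137.1647
  Σ                 53,523.5843   204,571.0469
P = 53,523.5843; Macaulay duration = 204,571.0469 / 53,523.5843 = 3.82207 half-year periods = 1.91104 years.
Modified duration = D_Mac / (1 + y) = 1.91104 / 1.01425 = 1.88419 years.

1.88 years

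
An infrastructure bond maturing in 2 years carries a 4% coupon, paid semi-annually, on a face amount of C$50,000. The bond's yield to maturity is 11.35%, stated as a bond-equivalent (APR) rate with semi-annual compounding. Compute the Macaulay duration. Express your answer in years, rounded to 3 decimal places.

Periodic yield y = 0.05675. Discount each cash flow and weight by its period:
  t   CF        PV=CF/(1+0.05675)^t    t·PV
  1     1,000.00       946.2976       946.2976
  2     1,000.00       895.4792     1,790.9583
  3     1,000.00       847.3898     2,542.1694
  4    51,000.00    40,896.0299   163,584.1198
  Σ                 43,585.1965   168,863.5451
Price P = Σ PV = 43,585.1965.
Macaulay duration = Σ(t·PV) / P = 168,863.5451 / 43,585.1965 = 3.87433 half-year periods.
In years: 3.87433 / 2 = 1.93717 years.

1.937 years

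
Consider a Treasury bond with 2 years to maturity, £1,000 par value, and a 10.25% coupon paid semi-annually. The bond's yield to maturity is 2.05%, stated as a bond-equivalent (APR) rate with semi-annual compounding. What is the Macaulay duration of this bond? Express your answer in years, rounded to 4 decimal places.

Periodic yield y = 0.01025. Discount each cash flow and weight by its period:
  t   CF        PV=CF/(1+0.01025)^t    t·PV
  1        51.25        50.7300        50.7300
  2        51.25        50.2153       100.4306
  3        51.25        49.7058       149.1175
  4     1,051.25     1,009.2310     4,036.9239
  Σ                  1,159.8821     4,337.2020
Price P = Σ PV = 1,159.8821.
Macaulay duration = Σ(t·PV) / P = 4,337.2020 / 1,159.8821 = 3.73935 half-year periods.
In years: 3.73935 / 2 = 1.86967 years.

1.8697 years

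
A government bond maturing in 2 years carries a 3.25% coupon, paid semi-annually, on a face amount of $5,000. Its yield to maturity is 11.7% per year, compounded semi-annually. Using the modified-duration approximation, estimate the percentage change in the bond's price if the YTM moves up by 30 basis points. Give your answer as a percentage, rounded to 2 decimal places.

Periodic yield y = 0.0585. Modified duration first:
  t   CF        PV=CF/(1+0.0585)^t    t·PV
  1        81.25        76.7596        76.7596
  2        81.25        72.5173       145.0346
  3        81.25        68.5095       205.5285
  4     5,081.25     4,047.6888    16,190.7551
  Σ                  4,265.4752    16,618.0778
P = 4,265.4752; D_Mac = 3.89595 half-year periods = 1.94797 yrs; D_mod = 1.94797/(1+0.0585) = 1.84032 yrs.
ΔP/P ≈ -D_mod · Δy = -1.84032 × (+0.003) = -0.005521 = -0.5521%.

-0.55%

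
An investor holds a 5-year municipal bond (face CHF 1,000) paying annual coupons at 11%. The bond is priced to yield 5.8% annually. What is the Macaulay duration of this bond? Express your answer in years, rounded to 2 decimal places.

Periodic yield y = 0.058. Discount each cash flow and weight by its year:
  t   CF        PV=CF/(1+0.058)^t    t·PV
  1       110.00       103.9698       103.9698
  2       110.00        98.2701       196.5402
  3       110.00        92.8829       278.6486
  4       110.00        87.7910       351.1640
  5     1,110.00       837.3261     4,186.6306
  Σ                  1,220.2399     5,116.9532
Price P = Σ PV = 1,220.2399.
Macaulay duration = Σ(t·PV) / P = 5,116.9532 / 1,220.2399 = 4.19340 years.

4.19 years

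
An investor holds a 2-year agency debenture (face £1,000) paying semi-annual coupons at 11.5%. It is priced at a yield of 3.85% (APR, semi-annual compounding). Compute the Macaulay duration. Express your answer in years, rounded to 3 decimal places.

Periodic yield y = 0.01925. Discount each cash flow and weight by its period:
  t   CF        PV=CF/(1+0.01925)^t    t·PV
  1        57.50        56.4140        56.4140
  2        57.50        55.3486       110.6971
  3        57.50        54.3032       162.9097
  4     1,057.50       979.8453     3,919.3810
  Σ                  1,145.9111     4,249.4019
Price P = Σ PV = 1,145.9111.
Macaulay duration = Σ(t·PV) / P = 4,249.4019 / 1,145.9111 = 3.70832 half-year periods.
In years: 3.70832 / 2 = 1.85416 years.

1.854 years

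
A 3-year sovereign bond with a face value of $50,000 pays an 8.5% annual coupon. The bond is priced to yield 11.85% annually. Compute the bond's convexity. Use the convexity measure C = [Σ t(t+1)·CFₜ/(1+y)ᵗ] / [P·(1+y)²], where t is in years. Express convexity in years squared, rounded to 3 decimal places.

8.577

With y = 0.1185:
  t   CF        PV=CF/(1+0.1185)^t    t·PV        t(t+1)·PV
  1     4,250.00     3,799.7318     3,799.7318       7,599.4636
  2     4,250.00     3,397.1674     6,794.3349      20,383.0047
  3    54,250.00    38,769.6408   116,308.9224     465,235.6895
  Σ                 45,966.5400   126,902.9890     493,218.1577
P = 45,966.5400.
Convexity = Σ t(t+1)·PV / [P·(1+y)²] = 493,218.1577 / (45,966.5400 × 1.251042) = 8.57680.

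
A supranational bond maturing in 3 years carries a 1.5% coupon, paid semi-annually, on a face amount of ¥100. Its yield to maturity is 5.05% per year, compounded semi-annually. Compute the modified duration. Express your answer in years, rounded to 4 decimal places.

Periodic yield y = 0.02525. First find Macaulay duration:
  t   CF        PV=CF/(1+0.02525)^t    t·PV
  1         0.75         0.7315         0.7315
  2         0.75         0.7135         1.4270
  3         0.75         0.6959         2.0878
  4         0.75         0.6788         2.7152
  5         0.75         0.6621         3.3104
  6       100.75        86.7494       520.4963
  Σ                     90.2312       530.7683
P = 90.2312; Macaulay duration = 530.7683 / 90.2312 = 5.88231 half-year periods = 2.94116 years.
Modified duration = D_Mac / (1 + y) = 2.94116 / 1.02525 = 2.86872 years.

2.8687 years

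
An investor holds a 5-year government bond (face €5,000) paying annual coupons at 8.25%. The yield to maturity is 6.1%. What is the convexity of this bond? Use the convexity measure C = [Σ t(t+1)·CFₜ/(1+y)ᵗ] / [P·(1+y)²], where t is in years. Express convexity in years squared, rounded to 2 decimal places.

21.90

With y = 0.061:
  t   CF        PV=CF/(1+0.061)^t    t·PV        t(t+1)·PV
  1       412.50       388.7842       388.7842         777.5683
  2       412.50       366.4318       732.8636       2,198.5909
  3       412.50       345.3646     1,036.0938       4,144.3750
  4       412.50       325.5086     1,302.0343       6,510.1713
  5     5,412.50     4,025.5107    20,127.5537     120,765.3223
  Σ                  5,451.5999    23,587.3295     134,396.0278
P = 5,451.5999.
Convexity = Σ t(t+1)·PV / [P·(1+y)²] = 134,396.0278 / (5,451.5999 × 1.125721) = 21.89937.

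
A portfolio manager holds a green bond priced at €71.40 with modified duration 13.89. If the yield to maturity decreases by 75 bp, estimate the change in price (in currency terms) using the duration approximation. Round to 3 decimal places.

Duration approximation: ΔP/P ≈ -D_mod · Δy = -13.89 × (-0.0075) = +0.104175.
ΔP ≈ 71.40 × (+0.104175) = +7.438095.

+€7.438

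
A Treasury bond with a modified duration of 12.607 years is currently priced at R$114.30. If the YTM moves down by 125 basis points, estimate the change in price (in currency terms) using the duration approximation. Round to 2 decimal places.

Duration approximation: ΔP/P ≈ -D_mod · Δy = -12.607 × (-0.0125) = +0.1575875.
ΔP ≈ 114.30 × (+0.1575875) = +18.01225125.

+R$18.01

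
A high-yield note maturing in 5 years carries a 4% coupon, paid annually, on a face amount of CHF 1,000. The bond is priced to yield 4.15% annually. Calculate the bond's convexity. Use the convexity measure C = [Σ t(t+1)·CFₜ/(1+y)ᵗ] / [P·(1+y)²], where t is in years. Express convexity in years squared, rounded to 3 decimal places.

With y = 0.0415:
  t   CF        PV=CF/(1+0.0415)^t    t·PV        t(t+1)·PV
  1        40.00        38.4061        38.4061          76.8123
  2        40.00        36.8758        73.7516         221.2548
  3        40.00        35.4064       106.2193         424.8772
  4        40.00        33.9956       135.9825         679.9123
  5     1,040.00       848.6663     4,243.3316      25,459.9896
  Σ                    993.3503     4,597.6911      26,862.8462
P = 993.3503.
Convexity = Σ t(t+1)·PV / [P·(1+y)²] = 26,862.8462 / (993.3503 × 1.084722) = 24.93050.

24.931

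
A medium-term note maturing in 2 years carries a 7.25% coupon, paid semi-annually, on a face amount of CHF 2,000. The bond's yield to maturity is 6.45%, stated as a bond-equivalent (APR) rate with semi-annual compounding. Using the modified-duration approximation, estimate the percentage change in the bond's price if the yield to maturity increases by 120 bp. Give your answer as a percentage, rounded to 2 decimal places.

-2.21%

Periodic yield y = 0.03225. Modified duration first:
  t   CF        PV=CF/(1+0.03225)^t    t·PV
  1        72.50        70.2349        70.2349
  2        72.50        68.0406       136.0812
  3        72.50        65.9149       197.7446
  4     2,072.50     1,825.3871     7,301.5483
  Σ                  2,029.5775     7,705.6091
P = 2,029.5775; D_Mac = 3.79666 half-year periods = 1.89833 yrs; D_mod = 1.89833/(1+0.03225) = 1.83902 yrs.
ΔP/P ≈ -D_mod · Δy = -1.83902 × (+0.012) = -0.022068 = -2.2068%.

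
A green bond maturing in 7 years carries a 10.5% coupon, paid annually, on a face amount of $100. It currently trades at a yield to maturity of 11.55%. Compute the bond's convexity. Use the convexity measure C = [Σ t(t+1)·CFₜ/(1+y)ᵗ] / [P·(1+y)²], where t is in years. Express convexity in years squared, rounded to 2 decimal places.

30.29

With y = 0.1155:
  t   CF        PV=CF/(1+0.1155)^t    t·PV        t(t+1)·PV
  1        10.50         9.4128         9.4128          18.8256
  2        10.50         8.4382        16.8764          50.6292
  3        10.50         7.5645        22.6935          90.7741
  4        10.50         6.7813        27.1251         135.6254
  5        10.50         6.0791        30.3956         182.3739
  6        10.50         5.4497        32.6981         228.8870
  7       110.50        51.4133       359.8929       2,879.1433
  Σ                     95.1389       499.0945       3,586.2586
P = 95.1389.
Convexity = Σ t(t+1)·PV / [P·(1+y)²] = 3,586.2586 / (95.1389 × 1.244340) = 30.29314.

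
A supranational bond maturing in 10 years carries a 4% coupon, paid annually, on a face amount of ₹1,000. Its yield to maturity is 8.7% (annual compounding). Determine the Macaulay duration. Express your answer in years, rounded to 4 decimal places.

Periodic yield y = 0.087. Discount each cash flow and weight by its year:
  t   CF        PV=CF/(1+0.087)^t    t·PV
  1        40.00        36.7985        36.7985
  2        40.00        33.8533        67.7066
  3        40.00        31.1438        93.4313
  4        40.00        28.6511       114.6045
  5        40.00        26.3580       131.7899
  6        40.00        24.2484       145.4903
  7        40.00        22.3076       156.1533
  8        40.00        20.5222       164.1775
  9        40.00        18.8797       169.9169
  10    1,040.00       451.5833     4,515.8333
  Σ                    694.3459     5,595.9022
Price P = Σ PV = 694.3459.
Macaulay duration = Σ(t·PV) / P = 5,595.9022 / 694.3459 = 8.05924 years.

8.0592 years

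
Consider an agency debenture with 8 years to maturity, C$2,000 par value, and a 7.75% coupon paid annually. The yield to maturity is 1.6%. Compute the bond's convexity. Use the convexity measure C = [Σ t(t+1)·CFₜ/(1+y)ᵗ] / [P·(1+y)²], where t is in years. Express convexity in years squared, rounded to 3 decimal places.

With y = 0.016:
  t   CF        PV=CF/(1+0.016)^t    t·PV        t(t+1)·PV
  1       155.00       152.5591       152.5591         305.1181
  2       155.00       150.1566       300.3131         900.9393
  3       155.00       147.7919       443.3756       1,773.5026
  4       155.00       145.4644       581.8578       2,909.2890
  5       155.00       143.1737       715.8684       4,295.2101
  6       155.00       140.9190       845.5138       5,918.5966
  7       155.00       138.6998       970.8984       7,767.1871
  8     2,155.00     1,898.0061    15,184.0490     136,656.4414
  Σ                  2,916.7705    19,194.4352     160,526.2842
P = 2,916.7705.
Convexity = Σ t(t+1)·PV / [P·(1+y)²] = 160,526.2842 / (2,916.7705 × 1.032256) = 53.31587.

53.316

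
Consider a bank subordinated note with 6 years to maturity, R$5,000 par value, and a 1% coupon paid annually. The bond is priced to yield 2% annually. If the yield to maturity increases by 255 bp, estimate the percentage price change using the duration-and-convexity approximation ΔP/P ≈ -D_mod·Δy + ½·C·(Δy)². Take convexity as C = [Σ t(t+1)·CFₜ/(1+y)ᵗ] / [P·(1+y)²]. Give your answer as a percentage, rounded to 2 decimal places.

With y = 0.02:
  t   CF        PV=CF/(1+0.02)^t    t·PV        t(t+1)·PV
  1        50.00        49.0196        49.0196          98.0392
  2        50.00        48.0584        96.1169         288.3506
  3        50.00        47.1161       141.3484         565.3934
  4        50.00        46.1923       184.7691         923.8454
  5        50.00        45.2865       226.4327       1,358.5962
  6     5,050.00     4,484.2555    26,905.5329     188,338.7302
  Σ                  4,719.9285    27,603.2195     191,572.9551
P = 4,719.9285; D_Mac = 5.84823 yrs; D_mod = 5.73356 yrs; C = 39.01202.
Duration effect: -5.73356 × (+0.0255) = -0.146206
Convexity effect: 0.5 × 39.01202 × (0.0255)² = +0.0126838
ΔP/P ≈ -0.146206 + 0.0126838 = -0.133522 = -13.3522%.

-13.35%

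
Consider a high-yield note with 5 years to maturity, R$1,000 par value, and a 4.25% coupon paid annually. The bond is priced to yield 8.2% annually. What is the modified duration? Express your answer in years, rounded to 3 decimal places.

4.222 years

Periodic yield y = 0.082. First find Macaulay duration:
  t   CF        PV=CF/(1+0.082)^t    t·PV
  1        42.50        39.2791        39.2791
  2        42.50        36.3023        72.6046
  3        42.50        33.5511       100.6534
  4        42.50        31.0084       124.0338
  5     1,042.50       702.9748     3,514.8740
  Σ                    843.1158     3,851.4449
P = 843.1158; Macaulay duration = 3,851.4449 / 843.1158 = 4.56811 years.
Modified duration = D_Mac / (1 + y) = 4.56811 / 1.082 = 4.22191 years.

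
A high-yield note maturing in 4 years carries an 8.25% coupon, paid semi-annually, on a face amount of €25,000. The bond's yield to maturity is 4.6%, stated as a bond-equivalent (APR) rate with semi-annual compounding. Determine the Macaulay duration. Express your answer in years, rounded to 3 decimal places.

3.523 years

Periodic yield y = 0.023. Discount each cash flow and weight by its period:
  t   CF        PV=CF/(1+0.023)^t    t·PV
  1     1,031.25     1,008.0645     1,008.0645
  2     1,031.25       985.4003     1,970.8006
  3     1,031.25       963.2457     2,889.7370
  4     1,031.25       941.5891     3,766.3564
  5     1,031.25       920.4195     4,602.0973
  6     1,031.25       899.7258     5,398.3546
  7     1,031.25       879.4973     6,156.4813
  8    26,031.25    21,701.5100   173,612.0800
  Σ                 28,299.4522   199,403.9718
Price P = Σ PV = 28,299.4522.
Macaulay duration = Σ(t·PV) / P = 199,403.9718 / 28,299.4522 = 7.04621 half-year periods.
In years: 7.04621 / 2 = 3.52311 years.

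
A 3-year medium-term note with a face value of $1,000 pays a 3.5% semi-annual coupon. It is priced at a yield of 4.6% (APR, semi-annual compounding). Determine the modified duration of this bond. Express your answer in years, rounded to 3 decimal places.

Periodic yield y = 0.023. First find Macaulay duration:
  t   CF        PV=CF/(1+0.023)^t    t·PV
  1        17.50        17.1065        17.1065
  2        17.50        16.7219        33.4439
  3        17.50        16.3460        49.0380
  4        17.50        15.9785        63.9139
  5        17.50        15.6192        78.0962
  6     1,017.50       887.7294     5,326.3766
  Σ                    969.5016     5,567.9751
P = 969.5016; Macaulay duration = 5,567.9751 / 969.5016 = 5.74313 half-year periods = 2.87157 years.
Modified duration = D_Mac / (1 + y) = 2.87157 / 1.023 = 2.80700 years.

2.807 years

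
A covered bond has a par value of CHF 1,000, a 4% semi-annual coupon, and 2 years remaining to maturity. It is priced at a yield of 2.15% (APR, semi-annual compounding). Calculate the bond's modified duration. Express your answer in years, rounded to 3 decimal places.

Periodic yield y = 0.01075. First find Macaulay duration:
  t   CF        PV=CF/(1+0.01075)^t    t·PV
  1        20.00        19.7873        19.7873
  2        20.00        19.5768        39.1537
  3        20.00        19.3686        58.1059
  4     1,020.00       977.2939     3,909.1755
  Σ                  1,036.0266     4,026.2223
P = 1,036.0266; Macaulay duration = 4,026.2223 / 1,036.0266 = 3.88622 half-year periods = 1.94311 years.
Modified duration = D_Mac / (1 + y) = 1.94311 / 1.01075 = 1.92244 years.

1.922 years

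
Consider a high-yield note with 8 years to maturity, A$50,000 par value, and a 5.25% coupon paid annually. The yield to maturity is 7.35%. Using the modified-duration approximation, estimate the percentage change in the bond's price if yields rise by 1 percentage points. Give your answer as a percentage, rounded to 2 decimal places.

-6.18%

Periodic yield y = 0.0735. Modified duration first:
  t   CF        PV=CF/(1+0.0735)^t    t·PV
  1     2,625.00     2,445.2725     2,445.2725
  2     2,625.00     2,277.8505     4,555.7009
  3     2,625.00     2,121.8914     6,365.6743
  4     2,625.00     1,976.6106     7,906.4423
  5     2,625.00     1,841.2767     9,206.3836
  6     2,625.00     1,715.2089    10,291.2532
  7     2,625.00     1,597.7726    11,184.4081
  8    52,625.00    29,838.4129   238,707.3028
  Σ                 43,814.2960   290,662.4378
P = 43,814.2960; D_Mac = 6.63396 yrs; D_mod = 6.63396/(1+0.0735) = 6.17975 yrs.
ΔP/P ≈ -D_mod · Δy = -6.17975 × (+0.01) = -0.061798 = -6.1798%.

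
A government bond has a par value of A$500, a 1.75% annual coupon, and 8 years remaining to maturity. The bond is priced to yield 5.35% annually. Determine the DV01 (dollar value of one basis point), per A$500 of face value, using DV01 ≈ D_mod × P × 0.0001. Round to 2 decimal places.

Periodic yield y = 0.0535.
  t   CF        PV=CF/(1+0.0535)^t    t·PV
  1         8.75         8.3056         8.3056
  2         8.75         7.8839        15.7677
  3         8.75         7.4835        22.4505
  4         8.75         7.1035        28.4138
  5         8.75         6.7427        33.7136
  6         8.75         6.4003        38.4018
  7         8.75         6.0753        42.5270
  8       508.75       335.2958     2,682.3663
  Σ                    385.2906     2,871.9464
P = 385.2906; D_Mac = 7.45398 yrs; D_mod = 7.07544 yrs.
DV01 ≈ 7.07544 × 385.2906 × 0.0001 = 0.272610.

A$0.27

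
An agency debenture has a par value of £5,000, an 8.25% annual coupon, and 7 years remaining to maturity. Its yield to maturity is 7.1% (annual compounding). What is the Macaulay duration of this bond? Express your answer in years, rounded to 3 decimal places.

Periodic yield y = 0.071. Discount each cash flow and weight by its year:
  t   CF        PV=CF/(1+0.071)^t    t·PV
  1       412.50       385.1541       385.1541
  2       412.50       359.6210       719.2419
  3       412.50       335.7806     1,007.3417
  4       412.50       313.5206     1,254.0824
  5       412.50       292.7363     1,463.6816
  6       412.50       273.3299     1,639.9793
  7     5,412.50     3,348.6643    23,440.6502
  Σ                  5,308.8067    29,910.1311
Price P = Σ PV = 5,308.8067.
Macaulay duration = Σ(t·PV) / P = 29,910.1311 / 5,308.8067 = 5.63406 years.

5.634 years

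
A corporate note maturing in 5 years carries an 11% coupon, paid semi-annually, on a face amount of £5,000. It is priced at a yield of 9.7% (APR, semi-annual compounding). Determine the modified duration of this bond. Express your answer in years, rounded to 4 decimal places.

3.8193 years

Periodic yield y = 0.0485. First find Macaulay duration:
  t   CF        PV=CF/(1+0.0485)^t    t·PV
  1       275.00       262.2794       262.2794
  2       275.00       250.1473       500.2946
  3       275.00       238.5763       715.7290
  4       275.00       227.5406       910.1625
  5       275.00       217.0154     1,085.0769
  6       275.00       206.9770     1,241.8620
  7       275.00       197.4030     1,381.8207
  8       275.00       188.2718     1,506.1742
  9       275.00       179.5630     1,616.0667
  10    5,275.00     3,285.0207    32,850.2074
  Σ                  5,252.7946    42,069.6735
P = 5,252.7946; Macaulay duration = 42,069.6735 / 5,252.7946 = 8.00901 half-year periods = 4.00450 years.
Modified duration = D_Mac / (1 + y) = 4.00450 / 1.0485 = 3.81927 years.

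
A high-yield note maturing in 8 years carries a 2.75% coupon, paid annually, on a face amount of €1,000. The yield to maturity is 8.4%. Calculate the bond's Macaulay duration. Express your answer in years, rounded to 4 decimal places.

Periodic yield y = 0.084. Discount each cash flow and weight by its year:
  t   CF        PV=CF/(1+0.084)^t    t·PV
  1        27.50        25.3690        25.3690
  2        27.50        23.4031        46.8063
  3        27.50        21.5896        64.7688
  4        27.50        19.9166        79.6665
  5        27.50        18.3733        91.8663
  6        27.50        16.9495       101.6970
  7        27.50        15.6361       109.4525
  8     1,027.50       538.9489     4,311.5910
  Σ                    680.1861     4,831.2175
Price P = Σ PV = 680.1861.
Macaulay duration = Σ(t·PV) / P = 4,831.2175 / 680.1861 = 7.10279 years.

7.1028 years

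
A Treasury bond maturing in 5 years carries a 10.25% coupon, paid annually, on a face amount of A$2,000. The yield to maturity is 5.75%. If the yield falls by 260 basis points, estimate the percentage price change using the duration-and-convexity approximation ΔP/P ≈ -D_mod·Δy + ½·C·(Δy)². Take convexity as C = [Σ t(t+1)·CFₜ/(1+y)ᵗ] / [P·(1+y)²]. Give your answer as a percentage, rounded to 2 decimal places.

With y = 0.0575:
  t   CF        PV=CF/(1+0.0575)^t    t·PV        t(t+1)·PV
  1       205.00       193.8534       193.8534         387.7069
  2       205.00       183.3129       366.6259       1,099.8776
  3       205.00       173.3456       520.0367       2,080.1468
  4       205.00       163.9202       655.6806       3,278.4031
  5     2,205.00     1,667.2730     8,336.3649      50,018.1896
  Σ                  2,381.7051    10,072.5615      56,864.3239
P = 2,381.7051; D_Mac = 4.22914 yrs; D_mod = 3.99919 yrs; C = 21.34967.
Duration effect: -3.99919 × (-0.026) = +0.103979
Convexity effect: 0.5 × 21.34967 × (-0.026)² = +0.0072162
ΔP/P ≈ +0.103979 + 0.0072162 = +0.111195 = +11.1195%.

+11.12%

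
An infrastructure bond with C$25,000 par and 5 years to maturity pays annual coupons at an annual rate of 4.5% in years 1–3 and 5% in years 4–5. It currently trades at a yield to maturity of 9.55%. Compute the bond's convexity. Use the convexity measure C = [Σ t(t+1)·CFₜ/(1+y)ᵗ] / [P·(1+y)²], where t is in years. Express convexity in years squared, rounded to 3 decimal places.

21.909

With y = 0.0955:
  t   CF        PV=CF/(1+0.0955)^t    t·PV        t(t+1)·PV
  1     1,125.00     1,026.9283     1,026.9283       2,053.8567
  2     1,125.00       937.4061     1,874.8121       5,624.4364
  3     1,125.00       855.6879     2,567.0636      10,268.2545
  4     1,250.00       867.8816     3,471.5264      17,357.6322
  5    26,250.00    16,636.7082    83,183.5408     499,101.2447
  Σ                 20,324.6120    92,123.8713     534,405.4245
P = 20,324.6120.
Convexity = Σ t(t+1)·PV / [P·(1+y)²] = 534,405.4245 / (20,324.6120 × 1.200120) = 21.90906.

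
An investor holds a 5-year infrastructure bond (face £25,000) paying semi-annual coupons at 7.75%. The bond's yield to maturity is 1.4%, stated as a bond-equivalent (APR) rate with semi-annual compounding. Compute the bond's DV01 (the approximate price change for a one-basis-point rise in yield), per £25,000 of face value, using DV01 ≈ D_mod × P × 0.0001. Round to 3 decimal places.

£14.097

Periodic yield y = 0.007.
  t   CF        PV=CF/(1+0.007)^t    t·PV
  1       968.75       962.0159       962.0159
  2       968.75       955.3286     1,910.6572
  3       968.75       948.6878     2,846.0633
  4       968.75       942.0931     3,768.3725
  5       968.75       935.5443     4,677.7216
  6       968.75       929.0410     5,574.2462
  7       968.75       922.5829     6,458.0806
  8       968.75       916.1698     7,329.3580
  9       968.75       909.8011     8,188.2103
  10   25,968.75    24,219.0074   242,190.0740
  Σ                 32,640.2720   283,904.7996
P = 32,640.2720; D_Mac = 8.69799 half-year periods = 4.34900 yrs; D_mod = 4.31876 yrs.
DV01 ≈ 4.31876 × 32,640.2720 × 0.0001 = 14.096564.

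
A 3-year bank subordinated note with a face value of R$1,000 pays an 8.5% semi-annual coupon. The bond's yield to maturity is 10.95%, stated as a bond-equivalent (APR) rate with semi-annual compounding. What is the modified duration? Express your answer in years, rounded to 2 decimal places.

Periodic yield y = 0.05475. First find Macaulay duration:
  t   CF        PV=CF/(1+0.05475)^t    t·PV
  1        42.50        40.2939        40.2939
  2        42.50        38.2023        76.4047
  3        42.50        36.2193       108.6580
  4        42.50        34.3392       137.3570
  5        42.50        32.5568       162.7838
  6     1,042.50       757.1447     4,542.8679
  Σ                    938.7562     5,068.3653
P = 938.7562; Macaulay duration = 5,068.3653 / 938.7562 = 5.39902 half-year periods = 2.69951 years.
Modified duration = D_Mac / (1 + y) = 2.69951 / 1.05475 = 2.55938 years.

2.56 years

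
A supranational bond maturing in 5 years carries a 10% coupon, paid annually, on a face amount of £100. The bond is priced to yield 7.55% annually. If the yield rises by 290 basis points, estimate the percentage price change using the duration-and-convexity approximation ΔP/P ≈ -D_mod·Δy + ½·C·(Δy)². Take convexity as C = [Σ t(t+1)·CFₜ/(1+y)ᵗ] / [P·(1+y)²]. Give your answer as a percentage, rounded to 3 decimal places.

-10.492%

With y = 0.0755:
  t   CF        PV=CF/(1+0.0755)^t    t·PV        t(t+1)·PV
  1        10.00         9.2980         9.2980          18.5960
  2        10.00         8.6453        17.2906          51.8717
  3        10.00         8.0384        24.1152          96.4606
  4        10.00         7.4741        29.8964         149.4818
  5       110.00        76.4435       382.2175       2,293.3053
  Σ                    109.8993       462.8176       2,609.7154
P = 109.8993; D_Mac = 4.21129 yrs; D_mod = 3.91566 yrs; C = 20.52946.
Duration effect: -3.91566 × (+0.029) = -0.113554
Convexity effect: 0.5 × 20.52946 × (0.029)² = +0.0086326
ΔP/P ≈ -0.113554 + 0.0086326 = -0.104921 = -10.4921%.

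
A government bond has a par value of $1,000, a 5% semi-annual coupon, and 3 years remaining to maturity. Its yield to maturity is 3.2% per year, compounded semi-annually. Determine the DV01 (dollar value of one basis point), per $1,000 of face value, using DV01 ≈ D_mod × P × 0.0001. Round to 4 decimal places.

Periodic yield y = 0.016.
  t   CF        PV=CF/(1+0.016)^t    t·PV
  1        25.00        24.6063        24.6063
  2        25.00        24.2188        48.4376
  3        25.00        23.8374        71.5122
  4        25.00        23.4620        93.8480
  5        25.00        23.0925       115.4626
  6     1,025.00       931.8835     5,591.3009
  Σ                  1,051.1005     5,945.1677
P = 1,051.1005; D_Mac = 5.65614 half-year periods = 2.82807 yrs; D_mod = 2.78353 yrs.
DV01 ≈ 2.78353 × 1,051.1005 × 0.0001 = 0.292577.

$0.2926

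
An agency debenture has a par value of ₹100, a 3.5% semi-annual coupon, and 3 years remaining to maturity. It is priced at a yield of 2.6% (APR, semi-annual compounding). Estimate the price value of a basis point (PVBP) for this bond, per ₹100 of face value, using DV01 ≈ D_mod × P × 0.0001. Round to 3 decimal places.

Periodic yield y = 0.013.
  t   CF        PV=CF/(1+0.013)^t    t·PV
  1         1.75         1.7275         1.7275
  2         1.75         1.7054         3.4107
  3         1.75         1.6835         5.0505
  4         1.75         1.6619         6.6475
  5         1.75         1.6406         8.2028
  6       101.75        94.1624       564.9747
  Σ                    102.5813       590.0137
P = 102.5813; D_Mac = 5.75167 half-year periods = 2.87584 yrs; D_mod = 2.83893 yrs.
DV01 ≈ 2.83893 × 102.5813 × 0.0001 = 0.029122.

₹0.029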